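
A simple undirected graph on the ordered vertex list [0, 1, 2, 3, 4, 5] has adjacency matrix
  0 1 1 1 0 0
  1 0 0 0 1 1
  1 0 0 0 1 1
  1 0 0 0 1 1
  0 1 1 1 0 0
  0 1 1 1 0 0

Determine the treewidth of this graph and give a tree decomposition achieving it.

Every bag has size at most 4, so the width is 4 − 1 = 3 and tw(G) ≤ 3. For the lower bound: the 4 vertex sets {0,1}, {3,4}, {5}, {2} are disjoint, each induces a connected subgraph, and every pair is joined by at least one edge of G. Contracting each set to a single vertex therefore yields K_{4} as a minor, and since treewidth is minor-monotone, tw(G) ≥ tw(K_{4}) = 3. Hence tw(G) = 3 exactly.

Treewidth 3.
One optimal decomposition is:
Bags: B1 = {0, 1, 4, 5}  B2 = {0, 3, 4, 5}  B3 = {0, 2, 4, 5}
Tree: B1–B2, B2–B3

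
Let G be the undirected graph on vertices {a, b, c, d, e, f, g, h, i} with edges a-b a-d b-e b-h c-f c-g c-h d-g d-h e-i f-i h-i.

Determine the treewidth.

3

A width-3 tree decomposition is:
Bags: B1 = {b, e, f, i}  B2 = {b, f, h, i}  B3 = {b, c, f, h}  B4 = {a, b, c, h}  B5 = {a, c, d, h}  B6 = {a, c, d, g}
Tree: B1–B2, B2–B3, B3–B4, B4–B5, B5–B6
Every bag has size at most 4, so the width is 4 − 1 = 3 and tw(G) ≤ 3. For the lower bound: the 4 vertex sets {e,f,i}, {b}, {h}, {a,c,d,g} are disjoint, each induces a connected subgraph, and every pair is joined by at least one edge of G. Contracting each set to a single vertex therefore yields K_{4} as a minor, and since treewidth is minor-monotone, tw(G) ≥ tw(K_{4}) = 3. Hence tw(G) = 3 exactly.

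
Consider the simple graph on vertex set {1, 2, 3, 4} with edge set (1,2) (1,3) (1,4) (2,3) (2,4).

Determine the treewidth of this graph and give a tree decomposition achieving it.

Each bag holds 3 vertices, so the decomposition has width 2, which upper-bounds the treewidth. On the other hand G contains the 3-clique {1, 2, 3}. A clique must lie in a single bag of any decomposition, so no decomposition can have width below 2. Hence tw(G) = 2 exactly.

Treewidth 2.
One optimal decomposition is:
Bags: B1 = {1, 2, 4}  B2 = {1, 2, 3}
Tree: B1–B2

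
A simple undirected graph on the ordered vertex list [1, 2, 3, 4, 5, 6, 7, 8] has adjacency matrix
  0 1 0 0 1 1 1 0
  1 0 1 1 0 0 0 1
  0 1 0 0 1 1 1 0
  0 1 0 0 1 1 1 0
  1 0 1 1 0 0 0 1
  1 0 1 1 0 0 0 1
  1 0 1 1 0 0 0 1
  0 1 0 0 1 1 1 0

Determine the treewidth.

A width-4 tree decomposition is:
Bags: B1 = {1, 2, 3, 4, 8}  B2 = {1, 3, 4, 7, 8}  B3 = {1, 3, 4, 6, 8}  B4 = {1, 3, 4, 5, 8}
Tree: B1–B2, B2–B3, B3–B4
The largest bag has 5 vertices, giving width 4; this decomposition certifies tw(G) ≤ 4. For the lower bound: the 5 vertex sets {1,2}, {4,7}, {6,8}, {3}, {5} are disjoint, each induces a connected subgraph, and every pair is joined by at least one edge of G. Contracting each set to a single vertex therefore yields K_{5} as a minor, and since treewidth is minor-monotone, tw(G) ≥ tw(K_{5}) = 4. The upper and lower bounds meet at 4, so that is the treewidth.

4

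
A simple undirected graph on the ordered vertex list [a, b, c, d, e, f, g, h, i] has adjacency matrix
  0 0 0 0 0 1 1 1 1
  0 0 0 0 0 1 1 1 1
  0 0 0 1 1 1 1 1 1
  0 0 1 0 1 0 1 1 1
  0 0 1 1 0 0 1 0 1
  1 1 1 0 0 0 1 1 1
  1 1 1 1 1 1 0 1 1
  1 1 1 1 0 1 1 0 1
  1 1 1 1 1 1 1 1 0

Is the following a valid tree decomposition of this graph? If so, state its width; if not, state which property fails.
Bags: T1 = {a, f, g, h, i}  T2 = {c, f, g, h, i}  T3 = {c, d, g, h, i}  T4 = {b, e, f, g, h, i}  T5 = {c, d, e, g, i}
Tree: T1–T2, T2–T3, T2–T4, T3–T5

No — bags containing vertex e are not connected in the tree.

A tree decomposition must satisfy three properties: every vertex lies in some bag; for every edge, both endpoints lie together in some bag; and for every vertex, the bags containing it form a connected subtree. Here bags containing vertex e are not connected in the tree, so the decomposition is invalid.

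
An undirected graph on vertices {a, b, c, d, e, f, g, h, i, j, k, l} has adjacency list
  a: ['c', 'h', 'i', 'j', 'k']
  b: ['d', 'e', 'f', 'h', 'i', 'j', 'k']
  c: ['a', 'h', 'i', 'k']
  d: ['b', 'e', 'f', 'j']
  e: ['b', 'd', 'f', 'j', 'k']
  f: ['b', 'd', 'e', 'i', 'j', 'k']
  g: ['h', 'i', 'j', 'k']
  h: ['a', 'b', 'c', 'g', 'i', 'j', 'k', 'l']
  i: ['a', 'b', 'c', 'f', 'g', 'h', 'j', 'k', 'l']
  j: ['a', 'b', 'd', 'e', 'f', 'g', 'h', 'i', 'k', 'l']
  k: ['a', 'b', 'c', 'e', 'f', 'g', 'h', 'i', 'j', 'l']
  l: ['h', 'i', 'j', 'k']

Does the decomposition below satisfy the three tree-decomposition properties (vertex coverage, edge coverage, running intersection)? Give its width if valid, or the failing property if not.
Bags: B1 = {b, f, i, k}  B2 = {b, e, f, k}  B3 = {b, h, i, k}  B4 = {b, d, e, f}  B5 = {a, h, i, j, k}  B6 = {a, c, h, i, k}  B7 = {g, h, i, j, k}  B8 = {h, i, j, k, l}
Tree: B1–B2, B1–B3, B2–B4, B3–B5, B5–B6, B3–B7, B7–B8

A tree decomposition must satisfy three properties: every vertex lies in some bag; for every edge, both endpoints lie together in some bag; and for every vertex, the bags containing it form a connected subtree. Here edge (f,j) lies in no bag, so the decomposition is invalid.

No — edge (f,j) lies in no bag.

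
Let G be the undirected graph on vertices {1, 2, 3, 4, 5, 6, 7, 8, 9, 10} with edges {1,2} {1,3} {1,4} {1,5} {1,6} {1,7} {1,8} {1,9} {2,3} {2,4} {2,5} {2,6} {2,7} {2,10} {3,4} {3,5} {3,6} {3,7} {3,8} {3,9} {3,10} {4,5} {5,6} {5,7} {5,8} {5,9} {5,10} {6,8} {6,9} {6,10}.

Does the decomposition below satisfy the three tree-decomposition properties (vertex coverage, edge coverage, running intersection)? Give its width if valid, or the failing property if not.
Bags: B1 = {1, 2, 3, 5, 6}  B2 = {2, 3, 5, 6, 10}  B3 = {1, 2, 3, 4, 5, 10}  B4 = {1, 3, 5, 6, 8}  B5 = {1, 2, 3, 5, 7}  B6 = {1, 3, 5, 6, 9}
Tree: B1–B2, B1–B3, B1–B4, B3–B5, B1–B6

No — bags containing vertex 10 are not connected in the tree.

A tree decomposition must satisfy three properties: every vertex lies in some bag; for every edge, both endpoints lie together in some bag; and for every vertex, the bags containing it form a connected subtree. Here bags containing vertex 10 are not connected in the tree, so the decomposition is invalid.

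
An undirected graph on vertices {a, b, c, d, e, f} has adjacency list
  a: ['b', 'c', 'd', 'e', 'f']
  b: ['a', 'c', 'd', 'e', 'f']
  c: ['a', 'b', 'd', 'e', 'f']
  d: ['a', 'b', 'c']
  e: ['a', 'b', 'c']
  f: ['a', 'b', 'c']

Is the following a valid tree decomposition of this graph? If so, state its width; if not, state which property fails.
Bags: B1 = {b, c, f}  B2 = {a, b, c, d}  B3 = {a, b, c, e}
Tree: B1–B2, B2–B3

No — edge (a,f) lies in no bag.

A tree decomposition must satisfy three properties: every vertex lies in some bag; for every edge, both endpoints lie together in some bag; and for every vertex, the bags containing it form a connected subtree. Here edge (a,f) lies in no bag, so the decomposition is invalid.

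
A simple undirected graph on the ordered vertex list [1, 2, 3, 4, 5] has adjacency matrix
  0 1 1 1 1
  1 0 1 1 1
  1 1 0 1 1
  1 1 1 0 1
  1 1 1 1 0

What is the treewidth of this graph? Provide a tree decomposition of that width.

Treewidth 4.
One optimal decomposition is:
Bags: B1 = {1, 2, 3, 4, 5}
Tree: (single bag)

A single bag containing all 5 vertices is trivially a valid decomposition of width 4. Conversely, {1, 2, 3, 4, 5} is a clique of size 5, and the vertices of any clique must share a bag in every tree decomposition; so some bag has ≥ 5 vertices and tw(G) ≥ 4. Hence tw(G) = 4 exactly.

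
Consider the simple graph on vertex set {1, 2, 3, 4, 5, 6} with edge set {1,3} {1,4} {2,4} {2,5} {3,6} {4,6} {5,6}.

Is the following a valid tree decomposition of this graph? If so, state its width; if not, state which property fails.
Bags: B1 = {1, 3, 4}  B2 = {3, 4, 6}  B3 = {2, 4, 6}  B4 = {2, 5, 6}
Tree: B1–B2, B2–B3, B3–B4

Yes; width 2.

Vertex coverage: the bags together contain {1, 2, 3, 4, 5, 6}, the full vertex set. Edge coverage: each edge of G has both endpoints in at least one bag. Running intersection: for every vertex, the bags containing it form a connected subtree. All three properties hold, so this is a valid tree decomposition of width max|bag| − 1 = 2, and hence tw(G) ≤ 2.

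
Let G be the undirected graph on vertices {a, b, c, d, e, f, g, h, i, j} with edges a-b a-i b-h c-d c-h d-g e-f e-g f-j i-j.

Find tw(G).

2

A width-2 tree decomposition is:
Bags: B1 = {c, d, g}  B2 = {c, g, h}  B3 = {b, g, h}  B4 = {a, b, g}  B5 = {a, g, i}  B6 = {g, i, j}  B7 = {f, g, j}  B8 = {e, f, g}
Tree: B1–B2, B2–B3, B3–B4, B4–B5, B5–B6, B6–B7, B7–B8
The largest bag has 3 vertices, giving width 2; this decomposition certifies tw(G) ≤ 2. For the lower bound, G contains the cycle g–d–c–h–b–a–i–j–f–e–g, so G is not a forest; only forests have treewidth ≤ 1, hence tw(G) ≥ 2. Therefore the treewidth is 2.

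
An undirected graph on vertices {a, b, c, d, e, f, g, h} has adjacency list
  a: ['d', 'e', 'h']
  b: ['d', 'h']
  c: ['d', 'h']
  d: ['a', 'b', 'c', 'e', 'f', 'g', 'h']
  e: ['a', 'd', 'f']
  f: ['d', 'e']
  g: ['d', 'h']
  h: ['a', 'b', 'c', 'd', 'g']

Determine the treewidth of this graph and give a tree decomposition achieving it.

Treewidth 2.
One optimal decomposition is:
Bags: B1 = {a, d, h}  B2 = {a, d, e}  B3 = {b, d, h}  B4 = {d, g, h}  B5 = {c, d, h}  B6 = {d, e, f}
Tree: B1–B2, B1–B3, B3–B4, B3–B5, B2–B6

Each bag holds 3 vertices, so the decomposition has width 2, which upper-bounds the treewidth. For the lower bound, the 3 vertices {d, e, f} are pairwise adjacent, and any tree decomposition puts a clique entirely inside one bag — forcing width ≥ 2. Therefore the treewidth is 2.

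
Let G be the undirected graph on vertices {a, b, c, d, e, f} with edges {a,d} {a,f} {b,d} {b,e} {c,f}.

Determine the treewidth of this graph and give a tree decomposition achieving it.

Treewidth 1.
One optimal decomposition is:
Bags: B1 = {c, f}  B2 = {a, f}  B3 = {a, d}  B4 = {b, d}  B5 = {b, e}
Tree: B1–B2, B2–B3, B3–B4, B4–B5

Every bag has size at most 2, so the width is 2 − 1 = 1 and tw(G) ≤ 1. Since G has at least one edge (e.g. c–f), it is not an edgeless graph, so tw(G) ≥ 1. Hence tw(G) = 1 exactly.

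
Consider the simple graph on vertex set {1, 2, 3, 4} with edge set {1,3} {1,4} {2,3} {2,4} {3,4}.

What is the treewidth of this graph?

A width-2 tree decomposition is:
Bags: B1 = {1, 3, 4}  B2 = {2, 3, 4}
Tree: B1–B2
The largest bag has 3 vertices, giving width 2; this decomposition certifies tw(G) ≤ 2. For the lower bound, the 3 vertices {1, 3, 4} are pairwise adjacent, and any tree decomposition puts a clique entirely inside one bag — forcing width ≥ 2. The upper and lower bounds meet at 2, so that is the treewidth.

2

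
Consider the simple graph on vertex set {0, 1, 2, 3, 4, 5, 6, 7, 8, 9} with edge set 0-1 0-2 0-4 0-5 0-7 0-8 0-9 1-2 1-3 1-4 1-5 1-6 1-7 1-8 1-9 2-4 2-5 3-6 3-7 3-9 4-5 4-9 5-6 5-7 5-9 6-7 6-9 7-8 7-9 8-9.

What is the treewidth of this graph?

A width-4 tree decomposition is:
Bags: B1 = {0, 1, 5, 7, 9}  B2 = {0, 1, 4, 5, 9}  B3 = {1, 5, 6, 7, 9}  B4 = {0, 1, 7, 8, 9}  B5 = {1, 3, 6, 7, 9}  B6 = {0, 1, 2, 4, 5}
Tree: B1–B2, B1–B3, B1–B4, B3–B5, B2–B6
The largest bag has 5 vertices, giving width 4; this decomposition certifies tw(G) ≤ 4. For the lower bound, the 5 vertices {0, 1, 4, 5, 9} are pairwise adjacent, and any tree decomposition puts a clique entirely inside one bag — forcing width ≥ 4. Combining the bounds, tw(G) = 4.

4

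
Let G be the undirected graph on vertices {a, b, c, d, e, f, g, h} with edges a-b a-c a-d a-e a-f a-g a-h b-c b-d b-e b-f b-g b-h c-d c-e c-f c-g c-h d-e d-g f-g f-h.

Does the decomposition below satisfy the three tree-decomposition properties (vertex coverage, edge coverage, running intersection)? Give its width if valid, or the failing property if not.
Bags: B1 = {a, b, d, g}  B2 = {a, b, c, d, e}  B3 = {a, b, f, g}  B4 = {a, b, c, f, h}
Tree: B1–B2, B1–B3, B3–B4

A tree decomposition must satisfy three properties: every vertex lies in some bag; for every edge, both endpoints lie together in some bag; and for every vertex, the bags containing it form a connected subtree. Here edge (c,g) lies in no bag, so the decomposition is invalid.

No — edge (c,g) lies in no bag.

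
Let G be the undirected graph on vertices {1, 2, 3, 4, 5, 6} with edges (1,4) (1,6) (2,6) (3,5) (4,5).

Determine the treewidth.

A width-1 tree decomposition is:
Bags: B1 = {3, 5}  B2 = {4, 5}  B3 = {1, 4}  B4 = {1, 6}  B5 = {2, 6}
Tree: B1–B2, B2–B3, B3–B4, B4–B5
Each bag holds 2 vertices, so the decomposition has width 1, which upper-bounds the treewidth. Any graph with an edge has treewidth ≥ 1, and G has the edge 3–5. Therefore the treewidth is 1.

1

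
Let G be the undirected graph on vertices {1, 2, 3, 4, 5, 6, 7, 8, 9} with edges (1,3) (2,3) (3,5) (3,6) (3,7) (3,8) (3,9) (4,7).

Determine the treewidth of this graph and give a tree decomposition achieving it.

Treewidth 1.
Bags: B1 = {3, 7}  B2 = {1, 3}  B3 = {3, 9}  B4 = {3, 8}  B5 = {4, 7}  B6 = {3, 5}  B7 = {2, 3}  B8 = {3, 6}
Tree: B1–B2, B2–B3, B3–B4, B1–B5, B4–B6, B1–B7, B6–B8

The largest bag has 2 vertices, giving width 1; this decomposition certifies tw(G) ≤ 1. Any graph with an edge has treewidth ≥ 1, and G has the edge 7–3. Combining the bounds, tw(G) = 1.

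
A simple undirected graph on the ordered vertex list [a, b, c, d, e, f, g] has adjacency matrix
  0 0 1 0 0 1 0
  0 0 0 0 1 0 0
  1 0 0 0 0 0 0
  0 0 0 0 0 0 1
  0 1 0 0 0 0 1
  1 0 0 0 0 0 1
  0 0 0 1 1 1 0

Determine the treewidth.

A width-1 tree decomposition is:
Bags: B1 = {d, g}  B2 = {f, g}  B3 = {e, g}  B4 = {a, f}  B5 = {a, c}  B6 = {b, e}
Tree: B1–B2, B2–B3, B2–B4, B4–B5, B3–B6
Each bag holds 2 vertices, so the decomposition has width 1, which upper-bounds the treewidth. Any graph with an edge has treewidth ≥ 1, and G has the edge d–g. Hence tw(G) = 1 exactly.

1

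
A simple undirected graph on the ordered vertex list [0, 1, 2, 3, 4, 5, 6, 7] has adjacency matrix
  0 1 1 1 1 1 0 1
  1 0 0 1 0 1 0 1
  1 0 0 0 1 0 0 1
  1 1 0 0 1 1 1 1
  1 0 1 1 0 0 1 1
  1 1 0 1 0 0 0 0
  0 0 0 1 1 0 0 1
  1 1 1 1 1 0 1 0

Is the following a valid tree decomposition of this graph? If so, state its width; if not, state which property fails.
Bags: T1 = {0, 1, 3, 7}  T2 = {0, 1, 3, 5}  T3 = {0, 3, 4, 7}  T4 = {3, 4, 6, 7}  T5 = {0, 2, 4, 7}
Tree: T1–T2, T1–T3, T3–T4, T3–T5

Every vertex of G appears in some bag (union = {0, 1, 2, 3, 4, 5, 6, 7}); every edge is covered by a bag; and for each vertex v the set of bags containing v is connected in the bag tree. The decomposition is therefore valid. The largest bag has 4 vertices, so the width is 3.

Yes; width 3.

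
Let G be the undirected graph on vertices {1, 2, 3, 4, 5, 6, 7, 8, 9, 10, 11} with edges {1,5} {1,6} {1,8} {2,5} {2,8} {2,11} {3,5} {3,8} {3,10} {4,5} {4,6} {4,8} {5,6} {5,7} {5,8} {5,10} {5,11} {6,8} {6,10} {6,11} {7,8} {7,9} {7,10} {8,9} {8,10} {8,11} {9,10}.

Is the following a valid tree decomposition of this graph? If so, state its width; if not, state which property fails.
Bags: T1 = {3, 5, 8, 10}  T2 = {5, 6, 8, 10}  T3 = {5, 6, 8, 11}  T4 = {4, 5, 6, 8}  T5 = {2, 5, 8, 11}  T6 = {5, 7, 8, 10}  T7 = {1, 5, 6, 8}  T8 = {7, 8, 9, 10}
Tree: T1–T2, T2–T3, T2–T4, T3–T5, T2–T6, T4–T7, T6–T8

Yes; width 3.

Every vertex of G appears in some bag (union = {1, 2, 3, 4, 5, 6, 7, 8, 9, 10, 11}); every edge is covered by a bag; and for each vertex v the set of bags containing v is connected in the bag tree. The decomposition is therefore valid. The largest bag has 4 vertices, so the width is 3.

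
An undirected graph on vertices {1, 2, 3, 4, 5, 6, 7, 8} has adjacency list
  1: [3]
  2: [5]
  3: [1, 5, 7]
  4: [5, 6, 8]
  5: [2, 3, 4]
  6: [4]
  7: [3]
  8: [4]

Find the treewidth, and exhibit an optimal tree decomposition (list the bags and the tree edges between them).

Treewidth 1.
One optimal decomposition is:
Bags: B1 = {3, 7}  B2 = {3, 5}  B3 = {4, 5}  B4 = {1, 3}  B5 = {4, 8}  B6 = {4, 6}  B7 = {2, 5}
Tree: B1–B2, B2–B3, B1–B4, B3–B5, B5–B6, B2–B7

Every bag has size at most 2, so the width is 2 − 1 = 1 and tw(G) ≤ 1. Any graph with an edge has treewidth ≥ 1, and G has the edge 3–7. Therefore the treewidth is 1.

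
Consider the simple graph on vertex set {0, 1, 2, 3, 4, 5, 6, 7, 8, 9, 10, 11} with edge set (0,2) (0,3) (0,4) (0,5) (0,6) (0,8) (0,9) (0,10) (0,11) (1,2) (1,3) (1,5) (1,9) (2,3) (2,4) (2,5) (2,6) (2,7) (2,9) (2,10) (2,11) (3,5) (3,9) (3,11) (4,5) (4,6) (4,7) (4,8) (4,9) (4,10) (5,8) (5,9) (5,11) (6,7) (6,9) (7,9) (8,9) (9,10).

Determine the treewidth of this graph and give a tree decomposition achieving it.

Each bag holds 5 vertices, so the decomposition has width 4, which upper-bounds the treewidth. For the lower bound, the 5 vertices {0, 4, 5, 8, 9} are pairwise adjacent, and any tree decomposition puts a clique entirely inside one bag — forcing width ≥ 4. Therefore the treewidth is 4.

Treewidth 4.
One such decomposition:
Bags: B1 = {0, 2, 4, 5, 9}  B2 = {0, 2, 4, 9, 10}  B3 = {0, 4, 5, 8, 9}  B4 = {0, 2, 3, 5, 9}  B5 = {0, 2, 4, 6, 9}  B6 = {0, 2, 3, 5, 11}  B7 = {2, 4, 6, 7, 9}  B8 = {1, 2, 3, 5, 9}
Tree: B1–B2, B1–B3, B1–B4, B2–B5, B4–B6, B5–B7, B4–B8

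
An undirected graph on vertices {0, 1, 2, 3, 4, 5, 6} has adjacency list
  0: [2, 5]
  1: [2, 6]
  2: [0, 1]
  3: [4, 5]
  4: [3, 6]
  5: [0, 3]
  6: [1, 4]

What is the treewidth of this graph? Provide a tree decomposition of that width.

Every bag has size at most 3, so the width is 3 − 1 = 2 and tw(G) ≤ 2. Since 6–1–2–0–5–3–4–6 is a cycle in G, G is not acyclic. Forests are exactly the graphs of treewidth ≤ 1, so tw(G) ≥ 2. Combining the bounds, tw(G) = 2.

Treewidth 2.
One such decomposition:
Bags: B1 = {1, 2, 6}  B2 = {0, 2, 6}  B3 = {0, 5, 6}  B4 = {3, 5, 6}  B5 = {3, 4, 6}
Tree: B1–B2, B2–B3, B3–B4, B4–B5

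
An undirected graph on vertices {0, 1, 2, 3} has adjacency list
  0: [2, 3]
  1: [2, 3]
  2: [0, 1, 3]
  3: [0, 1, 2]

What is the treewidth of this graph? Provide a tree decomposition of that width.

Every bag has size at most 3, so the width is 3 − 1 = 2 and tw(G) ≤ 2. On the other hand G contains the 3-clique {0, 2, 3}. A clique must lie in a single bag of any decomposition, so no decomposition can have width below 2. The upper and lower bounds meet at 2, so that is the treewidth.

Treewidth 2.
Bags: B1 = {0, 2, 3}  B2 = {1, 2, 3}
Tree: B1–B2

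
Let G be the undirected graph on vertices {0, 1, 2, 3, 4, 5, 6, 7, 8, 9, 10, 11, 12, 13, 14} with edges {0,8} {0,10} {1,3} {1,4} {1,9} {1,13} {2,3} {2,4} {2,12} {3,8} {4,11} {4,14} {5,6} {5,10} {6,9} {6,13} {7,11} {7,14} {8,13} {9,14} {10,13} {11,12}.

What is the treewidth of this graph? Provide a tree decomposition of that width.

Treewidth 3.
One optimal decomposition is:
Bags: B1 = {0, 5, 8, 10}  B2 = {5, 8, 10, 13}  B3 = {5, 6, 8, 13}  B4 = {3, 6, 8, 13}  B5 = {1, 3, 6, 13}  B6 = {1, 3, 6, 9}  B7 = {1, 2, 3, 9}  B8 = {1, 2, 4, 9}  B9 = {2, 4, 9, 14}  B10 = {2, 4, 12, 14}  B11 = {4, 11, 12, 14}  B12 = {7, 11, 12, 14}
Tree: B1–B2, B2–B3, B3–B4, B4–B5, B5–B6, B6–B7, B7–B8, B8–B9, B9–B10, B10–B11, B11–B12

Each bag holds 4 vertices, so the decomposition has width 3, which upper-bounds the treewidth. For the lower bound: the 4 vertex sets {0,5,10}, {8}, {13}, {1,3,6,9} are disjoint, each induces a connected subgraph, and every pair is joined by at least one edge of G. Contracting each set to a single vertex therefore yields K_{4} as a minor, and since treewidth is minor-monotone, tw(G) ≥ tw(K_{4}) = 3. Combining the bounds, tw(G) = 3.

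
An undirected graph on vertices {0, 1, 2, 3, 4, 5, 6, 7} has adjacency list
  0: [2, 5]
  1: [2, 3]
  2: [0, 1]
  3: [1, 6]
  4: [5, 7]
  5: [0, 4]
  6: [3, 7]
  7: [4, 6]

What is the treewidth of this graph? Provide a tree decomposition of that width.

Each bag holds 3 vertices, so the decomposition has width 2, which upper-bounds the treewidth. For the lower bound, G contains the cycle 2–1–3–6–7–4–5–0–2, so G is not a forest; only forests have treewidth ≤ 1, hence tw(G) ≥ 2. Therefore the treewidth is 2.

Treewidth 2.
Bags: B1 = {1, 2, 3}  B2 = {2, 3, 6}  B3 = {2, 6, 7}  B4 = {2, 4, 7}  B5 = {2, 4, 5}  B6 = {0, 2, 5}
Tree: B1–B2, B2–B3, B3–B4, B4–B5, B5–B6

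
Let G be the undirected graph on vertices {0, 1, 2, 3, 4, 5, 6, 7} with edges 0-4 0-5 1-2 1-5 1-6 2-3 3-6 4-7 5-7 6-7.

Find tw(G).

2

A width-2 tree decomposition is:
Bags: B1 = {0, 4, 7}  B2 = {0, 5, 7}  B3 = {5, 6, 7}  B4 = {1, 5, 6}  B5 = {1, 3, 6}  B6 = {1, 2, 3}
Tree: B1–B2, B2–B3, B3–B4, B4–B5, B5–B6
Each bag holds 3 vertices, so the decomposition has width 2, which upper-bounds the treewidth. Since 4–0–5–7–4 is a cycle in G, G is not acyclic. Forests are exactly the graphs of treewidth ≤ 1, so tw(G) ≥ 2. Therefore the treewidth is 2.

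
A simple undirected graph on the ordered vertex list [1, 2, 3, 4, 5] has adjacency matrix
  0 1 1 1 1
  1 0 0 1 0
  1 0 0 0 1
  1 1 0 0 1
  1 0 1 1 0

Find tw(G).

A width-2 tree decomposition is:
Bags: B1 = {1, 3, 5}  B2 = {1, 4, 5}  B3 = {1, 2, 4}
Tree: B1–B2, B2–B3
The largest bag has 3 vertices, giving width 2; this decomposition certifies tw(G) ≤ 2. For the lower bound, the 3 vertices {1, 3, 5} are pairwise adjacent, and any tree decomposition puts a clique entirely inside one bag — forcing width ≥ 2. Combining the bounds, tw(G) = 2.

2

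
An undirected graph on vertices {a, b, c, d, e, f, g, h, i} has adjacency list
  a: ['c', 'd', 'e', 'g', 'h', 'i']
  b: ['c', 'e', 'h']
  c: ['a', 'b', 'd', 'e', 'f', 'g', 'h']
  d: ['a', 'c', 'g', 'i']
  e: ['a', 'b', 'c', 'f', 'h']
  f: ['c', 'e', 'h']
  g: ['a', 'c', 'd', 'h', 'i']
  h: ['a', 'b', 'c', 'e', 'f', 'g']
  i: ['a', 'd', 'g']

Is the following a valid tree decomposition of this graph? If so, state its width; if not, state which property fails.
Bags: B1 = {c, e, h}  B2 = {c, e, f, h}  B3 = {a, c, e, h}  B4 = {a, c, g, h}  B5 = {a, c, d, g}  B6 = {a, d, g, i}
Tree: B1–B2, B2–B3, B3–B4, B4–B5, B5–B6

A tree decomposition must satisfy three properties: every vertex lies in some bag; for every edge, both endpoints lie together in some bag; and for every vertex, the bags containing it form a connected subtree. Here vertex b appears in no bag, so the decomposition is invalid.

No — vertex b appears in no bag.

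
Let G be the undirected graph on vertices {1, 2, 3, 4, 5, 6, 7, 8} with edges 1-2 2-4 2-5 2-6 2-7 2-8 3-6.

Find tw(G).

A width-1 tree decomposition is:
Bags: B1 = {2, 6}  B2 = {2, 8}  B3 = {2, 5}  B4 = {2, 7}  B5 = {2, 4}  B6 = {1, 2}  B7 = {3, 6}
Tree: B1–B2, B2–B3, B3–B4, B2–B5, B1–B6, B1–B7
Every bag has size at most 2, so the width is 2 − 1 = 1 and tw(G) ≤ 1. Any graph with an edge has treewidth ≥ 1, and G has the edge 6–2. The upper and lower bounds meet at 1, so that is the treewidth.

1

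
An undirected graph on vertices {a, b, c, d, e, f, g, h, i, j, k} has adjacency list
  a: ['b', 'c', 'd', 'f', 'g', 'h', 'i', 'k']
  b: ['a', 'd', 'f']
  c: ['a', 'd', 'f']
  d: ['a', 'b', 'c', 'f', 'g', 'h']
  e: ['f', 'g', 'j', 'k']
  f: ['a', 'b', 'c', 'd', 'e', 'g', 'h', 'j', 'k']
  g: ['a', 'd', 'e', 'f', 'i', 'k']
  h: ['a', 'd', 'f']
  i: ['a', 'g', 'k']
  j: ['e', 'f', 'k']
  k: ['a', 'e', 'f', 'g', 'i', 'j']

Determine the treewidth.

A width-3 tree decomposition is:
Bags: B1 = {a, d, f, h}  B2 = {a, d, f, g}  B3 = {a, f, g, k}  B4 = {a, g, i, k}  B5 = {e, f, g, k}  B6 = {a, c, d, f}  B7 = {a, b, d, f}  B8 = {e, f, j, k}
Tree: B1–B2, B2–B3, B3–B4, B3–B5, B1–B6, B2–B7, B5–B8
Each bag holds 4 vertices, so the decomposition has width 3, which upper-bounds the treewidth. For the lower bound, the 4 vertices {e, f, j, k} are pairwise adjacent, and any tree decomposition puts a clique entirely inside one bag — forcing width ≥ 3. Therefore the treewidth is 3.

3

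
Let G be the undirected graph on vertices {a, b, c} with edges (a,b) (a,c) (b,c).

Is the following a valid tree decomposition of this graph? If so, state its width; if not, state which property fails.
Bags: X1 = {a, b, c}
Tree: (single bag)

Yes; width 2.

Every vertex of G appears in some bag (union = {a, b, c}); every edge is covered by a bag; and for each vertex v the set of bags containing v is connected in the bag tree. The decomposition is therefore valid. The largest bag has 3 vertices, so the width is 2.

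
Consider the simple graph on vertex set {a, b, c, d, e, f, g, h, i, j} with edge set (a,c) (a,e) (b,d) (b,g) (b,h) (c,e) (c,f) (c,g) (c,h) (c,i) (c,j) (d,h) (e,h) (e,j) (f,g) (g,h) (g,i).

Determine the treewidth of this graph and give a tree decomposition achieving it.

Treewidth 2.
One optimal decomposition is:
Bags: B1 = {c, e, j}  B2 = {c, e, h}  B3 = {c, g, h}  B4 = {b, g, h}  B5 = {c, g, i}  B6 = {a, c, e}  B7 = {b, d, h}  B8 = {c, f, g}
Tree: B1–B2, B2–B3, B3–B4, B3–B5, B1–B6, B4–B7, B5–B8

Every bag has size at most 3, so the width is 3 − 1 = 2 and tw(G) ≤ 2. For the lower bound, the 3 vertices {b, d, h} are pairwise adjacent, and any tree decomposition puts a clique entirely inside one bag — forcing width ≥ 2. Therefore the treewidth is 2.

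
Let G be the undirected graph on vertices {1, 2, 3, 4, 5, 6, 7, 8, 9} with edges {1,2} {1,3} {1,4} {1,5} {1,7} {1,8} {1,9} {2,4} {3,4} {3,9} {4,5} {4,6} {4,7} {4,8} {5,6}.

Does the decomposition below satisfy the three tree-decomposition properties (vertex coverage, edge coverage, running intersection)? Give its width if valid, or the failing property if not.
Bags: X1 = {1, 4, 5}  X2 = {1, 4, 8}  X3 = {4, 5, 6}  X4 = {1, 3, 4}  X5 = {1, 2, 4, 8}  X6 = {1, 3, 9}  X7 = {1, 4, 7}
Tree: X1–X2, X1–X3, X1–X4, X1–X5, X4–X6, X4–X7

A tree decomposition must satisfy three properties: every vertex lies in some bag; for every edge, both endpoints lie together in some bag; and for every vertex, the bags containing it form a connected subtree. Here bags containing vertex 8 are not connected in the tree, so the decomposition is invalid.

No — bags containing vertex 8 are not connected in the tree.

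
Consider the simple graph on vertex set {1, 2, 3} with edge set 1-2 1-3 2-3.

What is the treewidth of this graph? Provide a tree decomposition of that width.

Treewidth 2.
Bags: B1 = {1, 2, 3}
Tree: (single bag)

With just one bag of size 3, the width is 3 − 1 = 2, so tw(G) ≤ 2. On the other hand G contains the 3-clique {1, 2, 3}. A clique must lie in a single bag of any decomposition, so no decomposition can have width below 2. Combining the bounds, tw(G) = 2.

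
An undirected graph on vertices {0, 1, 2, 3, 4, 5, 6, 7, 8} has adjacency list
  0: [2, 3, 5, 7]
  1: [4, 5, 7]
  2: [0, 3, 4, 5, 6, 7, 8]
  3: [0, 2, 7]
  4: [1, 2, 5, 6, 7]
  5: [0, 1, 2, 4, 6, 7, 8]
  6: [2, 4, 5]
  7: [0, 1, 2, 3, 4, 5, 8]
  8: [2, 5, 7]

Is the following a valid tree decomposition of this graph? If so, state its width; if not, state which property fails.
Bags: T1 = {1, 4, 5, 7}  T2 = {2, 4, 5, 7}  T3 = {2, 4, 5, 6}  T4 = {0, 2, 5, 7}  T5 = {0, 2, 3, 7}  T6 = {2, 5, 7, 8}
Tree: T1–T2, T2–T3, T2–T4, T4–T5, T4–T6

Checking the three conditions: (i) the bags cover all of {0, 1, 2, 3, 4, 5, 6, 7, 8}; (ii) for each edge, some bag contains both endpoints; (iii) the bags containing any fixed vertex form a subtree. All hold, so the decomposition is valid with width 4 − 1 = 3.

Yes; width 3.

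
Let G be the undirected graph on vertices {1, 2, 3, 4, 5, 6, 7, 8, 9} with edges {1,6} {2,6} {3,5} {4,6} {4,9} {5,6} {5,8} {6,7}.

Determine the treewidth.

A width-1 tree decomposition is:
Bags: B1 = {5, 6}  B2 = {1, 6}  B3 = {4, 6}  B4 = {5, 8}  B5 = {6, 7}  B6 = {2, 6}  B7 = {3, 5}  B8 = {4, 9}
Tree: B1–B2, B1–B3, B1–B4, B2–B5, B1–B6, B4–B7, B3–B8
The largest bag has 2 vertices, giving width 1; this decomposition certifies tw(G) ≤ 1. Any graph with an edge has treewidth ≥ 1, and G has the edge 5–6. Hence tw(G) = 1 exactly.

1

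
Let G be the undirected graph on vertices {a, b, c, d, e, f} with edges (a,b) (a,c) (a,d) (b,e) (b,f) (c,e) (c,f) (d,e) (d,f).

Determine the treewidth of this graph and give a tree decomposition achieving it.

Each bag holds 4 vertices, so the decomposition has width 3, which upper-bounds the treewidth. For the lower bound: the 4 vertex sets {b,f}, {c,e}, {d}, {a} are disjoint, each induces a connected subgraph, and every pair is joined by at least one edge of G. Contracting each set to a single vertex therefore yields K_{4} as a minor, and since treewidth is minor-monotone, tw(G) ≥ tw(K_{4}) = 3. The upper and lower bounds meet at 3, so that is the treewidth.

Treewidth 3.
One such decomposition:
Bags: B1 = {b, c, d, f}  B2 = {b, c, d, e}  B3 = {a, b, c, d}
Tree: B1–B2, B2–B3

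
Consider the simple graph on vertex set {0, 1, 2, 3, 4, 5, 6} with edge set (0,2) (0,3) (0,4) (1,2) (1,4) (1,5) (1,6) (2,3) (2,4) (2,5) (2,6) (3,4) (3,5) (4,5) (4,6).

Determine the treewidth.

3

A width-3 tree decomposition is:
Bags: B1 = {2, 3, 4, 5}  B2 = {0, 2, 3, 4}  B3 = {1, 2, 4, 5}  B4 = {1, 2, 4, 6}
Tree: B1–B2, B1–B3, B3–B4
Every bag has size at most 4, so the width is 4 − 1 = 3 and tw(G) ≤ 3. For the lower bound, the 4 vertices {0, 2, 3, 4} are pairwise adjacent, and any tree decomposition puts a clique entirely inside one bag — forcing width ≥ 3. Therefore the treewidth is 3.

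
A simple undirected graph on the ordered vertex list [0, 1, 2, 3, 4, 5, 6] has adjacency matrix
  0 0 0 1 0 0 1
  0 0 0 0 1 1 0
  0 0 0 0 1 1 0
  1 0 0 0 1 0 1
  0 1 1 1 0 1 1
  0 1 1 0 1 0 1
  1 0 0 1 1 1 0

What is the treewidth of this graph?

2

A width-2 tree decomposition is:
Bags: B1 = {3, 4, 6}  B2 = {4, 5, 6}  B3 = {1, 4, 5}  B4 = {2, 4, 5}  B5 = {0, 3, 6}
Tree: B1–B2, B2–B3, B2–B4, B1–B5
Each bag holds 3 vertices, so the decomposition has width 2, which upper-bounds the treewidth. On the other hand G contains the 3-clique {0, 3, 6}. A clique must lie in a single bag of any decomposition, so no decomposition can have width below 2. The upper and lower bounds meet at 2, so that is the treewidth.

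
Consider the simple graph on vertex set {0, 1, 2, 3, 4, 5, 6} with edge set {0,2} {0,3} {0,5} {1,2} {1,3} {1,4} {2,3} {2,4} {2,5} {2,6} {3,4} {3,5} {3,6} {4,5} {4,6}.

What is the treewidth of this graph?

3

A width-3 tree decomposition is:
Bags: B1 = {2, 3, 4, 6}  B2 = {2, 3, 4, 5}  B3 = {1, 2, 3, 4}  B4 = {0, 2, 3, 5}
Tree: B1–B2, B1–B3, B2–B4
Each bag holds 4 vertices, so the decomposition has width 3, which upper-bounds the treewidth. On the other hand G contains the 4-clique {0, 2, 3, 5}. A clique must lie in a single bag of any decomposition, so no decomposition can have width below 3. Therefore the treewidth is 3.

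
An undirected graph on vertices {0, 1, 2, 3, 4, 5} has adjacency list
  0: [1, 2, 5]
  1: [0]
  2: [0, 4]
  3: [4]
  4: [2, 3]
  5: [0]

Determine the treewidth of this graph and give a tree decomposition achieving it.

Treewidth 1.
Bags: B1 = {2, 4}  B2 = {3, 4}  B3 = {0, 2}  B4 = {0, 5}  B5 = {0, 1}
Tree: B1–B2, B1–B3, B3–B4, B3–B5

The largest bag has 2 vertices, giving width 1; this decomposition certifies tw(G) ≤ 1. Since G has at least one edge (e.g. 2–4), it is not an edgeless graph, so tw(G) ≥ 1. The upper and lower bounds meet at 1, so that is the treewidth.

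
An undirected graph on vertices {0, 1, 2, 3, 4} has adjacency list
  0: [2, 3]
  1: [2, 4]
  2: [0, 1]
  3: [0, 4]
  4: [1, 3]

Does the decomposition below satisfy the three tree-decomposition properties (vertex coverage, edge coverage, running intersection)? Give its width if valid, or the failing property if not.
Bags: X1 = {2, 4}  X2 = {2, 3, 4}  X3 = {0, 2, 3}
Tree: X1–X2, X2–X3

A tree decomposition must satisfy three properties: every vertex lies in some bag; for every edge, both endpoints lie together in some bag; and for every vertex, the bags containing it form a connected subtree. Here vertex 1 appears in no bag, so the decomposition is invalid.

No — vertex 1 appears in no bag.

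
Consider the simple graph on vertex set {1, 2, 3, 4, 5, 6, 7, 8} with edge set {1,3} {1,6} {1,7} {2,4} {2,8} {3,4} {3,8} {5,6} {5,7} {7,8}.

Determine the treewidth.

2

A width-2 tree decomposition is:
Bags: B1 = {2, 4, 8}  B2 = {3, 4, 8}  B3 = {3, 7, 8}  B4 = {1, 3, 7}  B5 = {1, 5, 7}  B6 = {1, 5, 6}
Tree: B1–B2, B2–B3, B3–B4, B4–B5, B5–B6
Every bag has size at most 3, so the width is 3 − 1 = 2 and tw(G) ≤ 2. For the lower bound, G contains the cycle 2–4–3–8–2, so G is not a forest; only forests have treewidth ≤ 1, hence tw(G) ≥ 2. Therefore the treewidth is 2.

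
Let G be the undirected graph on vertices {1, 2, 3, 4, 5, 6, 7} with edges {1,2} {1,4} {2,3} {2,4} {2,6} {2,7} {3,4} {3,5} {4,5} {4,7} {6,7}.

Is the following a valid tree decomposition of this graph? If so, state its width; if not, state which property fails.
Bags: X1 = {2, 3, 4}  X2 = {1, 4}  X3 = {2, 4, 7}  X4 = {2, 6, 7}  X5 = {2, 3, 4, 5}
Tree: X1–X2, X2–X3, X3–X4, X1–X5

No — edge (2,1) lies in no bag.

A tree decomposition must satisfy three properties: every vertex lies in some bag; for every edge, both endpoints lie together in some bag; and for every vertex, the bags containing it form a connected subtree. Here edge (2,1) lies in no bag, so the decomposition is invalid.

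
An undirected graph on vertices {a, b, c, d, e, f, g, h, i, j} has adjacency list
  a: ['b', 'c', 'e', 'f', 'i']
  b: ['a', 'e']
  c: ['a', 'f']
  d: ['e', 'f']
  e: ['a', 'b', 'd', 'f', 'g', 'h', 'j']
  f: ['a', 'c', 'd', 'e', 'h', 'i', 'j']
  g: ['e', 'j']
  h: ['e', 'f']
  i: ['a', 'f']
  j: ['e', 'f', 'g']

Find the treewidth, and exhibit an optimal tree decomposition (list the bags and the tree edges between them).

Every bag has size at most 3, so the width is 3 − 1 = 2 and tw(G) ≤ 2. Conversely, {e, g, j} is a clique of size 3, and the vertices of any clique must share a bag in every tree decomposition; so some bag has ≥ 3 vertices and tw(G) ≥ 2. Hence tw(G) = 2 exactly.

Treewidth 2.
Bags: B1 = {a, e, f}  B2 = {a, b, e}  B3 = {e, f, j}  B4 = {a, f, i}  B5 = {e, g, j}  B6 = {e, f, h}  B7 = {a, c, f}  B8 = {d, e, f}
Tree: B1–B2, B1–B3, B1–B4, B3–B5, B1–B6, B4–B7, B3–B8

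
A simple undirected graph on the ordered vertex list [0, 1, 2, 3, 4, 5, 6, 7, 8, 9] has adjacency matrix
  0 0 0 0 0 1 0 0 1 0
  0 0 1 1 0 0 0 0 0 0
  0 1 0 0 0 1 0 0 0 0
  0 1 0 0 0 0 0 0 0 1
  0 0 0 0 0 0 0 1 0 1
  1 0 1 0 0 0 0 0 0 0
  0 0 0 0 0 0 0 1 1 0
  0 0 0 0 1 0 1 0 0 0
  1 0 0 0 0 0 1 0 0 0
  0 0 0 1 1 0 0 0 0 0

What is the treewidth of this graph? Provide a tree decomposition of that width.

Treewidth 2.
Bags: B1 = {1, 3, 9}  B2 = {1, 4, 9}  B3 = {1, 4, 7}  B4 = {1, 6, 7}  B5 = {1, 6, 8}  B6 = {0, 1, 8}  B7 = {0, 1, 5}  B8 = {1, 2, 5}
Tree: B1–B2, B2–B3, B3–B4, B4–B5, B5–B6, B6–B7, B7–B8

Every bag has size at most 3, so the width is 3 − 1 = 2 and tw(G) ≤ 2. For the lower bound, G contains the cycle 1–3–9–4–7–6–8–0–5–2–1, so G is not a forest; only forests have treewidth ≤ 1, hence tw(G) ≥ 2. Therefore the treewidth is 2.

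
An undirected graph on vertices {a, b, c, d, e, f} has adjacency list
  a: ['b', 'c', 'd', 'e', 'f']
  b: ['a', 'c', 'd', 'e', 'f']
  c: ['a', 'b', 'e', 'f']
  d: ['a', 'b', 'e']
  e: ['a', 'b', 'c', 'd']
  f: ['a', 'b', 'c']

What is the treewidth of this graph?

A width-3 tree decomposition is:
Bags: B1 = {a, b, d, e}  B2 = {a, b, c, e}  B3 = {a, b, c, f}
Tree: B1–B2, B2–B3
Each bag holds 4 vertices, so the decomposition has width 3, which upper-bounds the treewidth. For the lower bound, the 4 vertices {a, b, d, e} are pairwise adjacent, and any tree decomposition puts a clique entirely inside one bag — forcing width ≥ 3. Combining the bounds, tw(G) = 3.

3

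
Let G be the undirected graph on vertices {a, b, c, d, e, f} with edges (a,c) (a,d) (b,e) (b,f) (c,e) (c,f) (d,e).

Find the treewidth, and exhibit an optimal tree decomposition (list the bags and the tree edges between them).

The largest bag has 3 vertices, giving width 2; this decomposition certifies tw(G) ≤ 2. For the lower bound, G contains the cycle a–d–e–c–a, so G is not a forest; only forests have treewidth ≤ 1, hence tw(G) ≥ 2. Therefore the treewidth is 2.

Treewidth 2.
One optimal decomposition is:
Bags: B1 = {a, c, d}  B2 = {c, d, e}  B3 = {c, e, f}  B4 = {b, e, f}
Tree: B1–B2, B2–B3, B3–B4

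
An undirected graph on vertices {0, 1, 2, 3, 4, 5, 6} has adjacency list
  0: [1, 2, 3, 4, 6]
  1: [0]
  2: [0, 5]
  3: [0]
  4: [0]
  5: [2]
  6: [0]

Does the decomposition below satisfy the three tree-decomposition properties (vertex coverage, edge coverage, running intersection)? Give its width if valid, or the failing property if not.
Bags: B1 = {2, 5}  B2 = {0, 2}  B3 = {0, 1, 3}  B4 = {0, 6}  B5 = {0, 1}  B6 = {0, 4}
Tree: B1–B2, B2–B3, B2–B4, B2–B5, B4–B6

No — bags containing vertex 1 are not connected in the tree.

A tree decomposition must satisfy three properties: every vertex lies in some bag; for every edge, both endpoints lie together in some bag; and for every vertex, the bags containing it form a connected subtree. Here bags containing vertex 1 are not connected in the tree, so the decomposition is invalid.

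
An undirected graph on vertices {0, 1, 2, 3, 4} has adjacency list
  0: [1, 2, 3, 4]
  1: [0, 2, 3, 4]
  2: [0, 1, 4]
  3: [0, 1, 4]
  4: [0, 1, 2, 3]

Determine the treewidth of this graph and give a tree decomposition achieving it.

Every bag has size at most 4, so the width is 4 − 1 = 3 and tw(G) ≤ 3. On the other hand G contains the 4-clique {0, 1, 2, 4}. A clique must lie in a single bag of any decomposition, so no decomposition can have width below 3. Combining the bounds, tw(G) = 3.

Treewidth 3.
One such decomposition:
Bags: B1 = {0, 1, 2, 4}  B2 = {0, 1, 3, 4}
Tree: B1–B2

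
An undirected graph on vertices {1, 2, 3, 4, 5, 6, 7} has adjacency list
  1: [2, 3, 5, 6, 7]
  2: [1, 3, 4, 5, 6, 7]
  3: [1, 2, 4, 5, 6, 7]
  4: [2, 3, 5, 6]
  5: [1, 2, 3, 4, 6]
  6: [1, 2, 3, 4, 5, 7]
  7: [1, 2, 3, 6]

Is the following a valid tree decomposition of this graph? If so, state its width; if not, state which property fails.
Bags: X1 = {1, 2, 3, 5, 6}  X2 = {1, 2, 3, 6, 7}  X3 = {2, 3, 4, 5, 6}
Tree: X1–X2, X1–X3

Yes; width 4.

Every vertex of G appears in some bag (union = {1, 2, 3, 4, 5, 6, 7}); every edge is covered by a bag; and for each vertex v the set of bags containing v is connected in the bag tree. The decomposition is therefore valid. The largest bag has 5 vertices, so the width is 4.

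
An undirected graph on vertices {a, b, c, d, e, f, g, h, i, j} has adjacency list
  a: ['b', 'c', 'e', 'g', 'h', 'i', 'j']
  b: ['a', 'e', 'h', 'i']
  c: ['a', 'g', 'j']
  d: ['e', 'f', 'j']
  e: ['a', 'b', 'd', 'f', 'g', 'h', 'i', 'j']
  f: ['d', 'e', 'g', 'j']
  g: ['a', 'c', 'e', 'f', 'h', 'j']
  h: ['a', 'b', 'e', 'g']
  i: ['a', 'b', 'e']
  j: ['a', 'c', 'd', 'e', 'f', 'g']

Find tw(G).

A width-3 tree decomposition is:
Bags: B1 = {a, e, g, h}  B2 = {a, e, g, j}  B3 = {e, f, g, j}  B4 = {a, c, g, j}  B5 = {a, b, e, h}  B6 = {a, b, e, i}  B7 = {d, e, f, j}
Tree: B1–B2, B2–B3, B2–B4, B1–B5, B5–B6, B3–B7
Each bag holds 4 vertices, so the decomposition has width 3, which upper-bounds the treewidth. For the lower bound, the 4 vertices {d, e, f, j} are pairwise adjacent, and any tree decomposition puts a clique entirely inside one bag — forcing width ≥ 3. Combining the bounds, tw(G) = 3.

3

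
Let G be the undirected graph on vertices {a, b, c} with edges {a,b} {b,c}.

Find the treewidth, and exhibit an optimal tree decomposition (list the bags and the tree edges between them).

Treewidth 1.
One such decomposition:
Bags: B1 = {a, b}  B2 = {b, c}
Tree: B1–B2

Each bag holds 2 vertices, so the decomposition has width 1, which upper-bounds the treewidth. Any graph with an edge has treewidth ≥ 1, and G has the edge b–a. The upper and lower bounds meet at 1, so that is the treewidth.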